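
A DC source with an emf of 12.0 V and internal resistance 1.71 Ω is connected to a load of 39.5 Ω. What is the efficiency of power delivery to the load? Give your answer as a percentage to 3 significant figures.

Efficiency is P_load / P_total. With a series r and R sharing the same I, P = I²R for each, so η = R/(R+r).
η = R / (R + r) = 39.5 / (39.5 + 1.71) = 0.9585

95.9 %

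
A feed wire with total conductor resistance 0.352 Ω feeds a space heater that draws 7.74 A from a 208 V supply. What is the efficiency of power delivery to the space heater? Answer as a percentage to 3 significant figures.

The feed wire carries the full 7.74 A.
P_line = I² R_line = (7.740)² × 0.352 = 21.09 W
P_source = V I = 208 × 7.740 = 1610 W; P_load = 1589 W
η = P_load / P_source = 1589 / 1610 = 0.9869

98.7 %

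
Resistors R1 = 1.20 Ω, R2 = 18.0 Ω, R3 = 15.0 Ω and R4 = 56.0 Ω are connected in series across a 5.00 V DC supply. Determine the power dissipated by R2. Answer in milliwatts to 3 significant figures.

Since the resistors are in series they all carry the loop current I = V/R_total; the power in any one is I²R.
R_total = 1.20 + 18.0 + 15.0 + 56.0 = 90.20 Ω
I = V / R_total = 5.00 / 90.20 = 0.05543 A
P_R2 = I² × R2 = (0.05543)² × 18.0 = 0.05531 W

55.3 mW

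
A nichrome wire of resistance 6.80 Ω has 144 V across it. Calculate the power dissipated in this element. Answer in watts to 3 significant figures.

3050 W

With V across and R both known, P = V²/R gives the dissipation directly.
P = (144 V)² / 6.80 Ω = 3049 W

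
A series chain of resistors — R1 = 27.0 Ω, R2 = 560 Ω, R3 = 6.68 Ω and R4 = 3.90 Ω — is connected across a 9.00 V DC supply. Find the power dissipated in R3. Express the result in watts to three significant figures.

The current is common to all series resistors; compute it, then apply P = I²R for the target.
R_total = 27.0 + 560 + 6.68 + 3.90 = 597.6 Ω
I = V / R_total = 9.00 / 597.6 = 0.01506 A
P_R3 = I² × R3 = (0.01506)² × 6.68 = 0.001515 W

0.00152 W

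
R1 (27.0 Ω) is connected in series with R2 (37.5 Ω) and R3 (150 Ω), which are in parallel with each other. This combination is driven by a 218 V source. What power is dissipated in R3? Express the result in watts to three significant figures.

Reduce the parallel pair to R_p first; the network is then a simple series string.
R_p = (37.5×150)/(37.5+150) = 30.00 Ω
R_total = 27.0 + 30.00 = 57.00 Ω
I = V / R_total = 218 / 57.00 = 3.825 A
Voltage across the parallel pair: V_p = I × R_p = 3.825 × 30.00 = 114.7 V
R3 sees V_p directly, so P = V_p² / R3.
P_R3 = (114.7)² / 150 = 87.76 W

87.8 W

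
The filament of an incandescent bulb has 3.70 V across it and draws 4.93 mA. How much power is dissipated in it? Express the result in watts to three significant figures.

Since both terminal voltage and current are stated, P = V I gives the power in one step.
P = 3.70 V × 0.004930 A = 0.01824 W

0.0182 W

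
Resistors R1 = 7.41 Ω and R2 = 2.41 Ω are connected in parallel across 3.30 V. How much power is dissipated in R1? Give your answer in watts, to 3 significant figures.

1.47 W

R1 sits directly across the source, so P = V²/R with V = 3.30 V.
P_R1 = V² / R1 = (3.30)² / 7.41 Ω = 1.470 W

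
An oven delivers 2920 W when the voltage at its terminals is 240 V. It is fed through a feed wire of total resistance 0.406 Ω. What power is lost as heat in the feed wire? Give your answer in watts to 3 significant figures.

60.1 W

The feed wire and load are in series, so the same current flows in both; the loss is I²R_line.
I = P / V = 2920 / 240 = 12.17 A through the feed wire.
P_line = I² R_line = (12.17)² × 0.406 = 60.10 W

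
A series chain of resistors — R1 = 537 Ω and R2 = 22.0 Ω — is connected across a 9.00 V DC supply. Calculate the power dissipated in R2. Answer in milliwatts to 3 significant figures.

The current is common to all series resistors; compute it, then apply P = I²R for the target.
R_total = 537 + 22.0 = 559.0 Ω
I = V / R_total = 9.00 / 559.0 = 0.01610 A
P_R2 = I² × R2 = (0.01610)² × 22.0 = 0.005703 W

5.70 mW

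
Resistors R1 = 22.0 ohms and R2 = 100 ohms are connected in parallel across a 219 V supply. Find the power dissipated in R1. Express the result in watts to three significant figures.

Each parallel branch sees the full supply voltage, so P = V²/R applies directly to the target branch.
P_R1 = V² / R1 = (219)² / 22.0 Ω = 2180 W

2180 W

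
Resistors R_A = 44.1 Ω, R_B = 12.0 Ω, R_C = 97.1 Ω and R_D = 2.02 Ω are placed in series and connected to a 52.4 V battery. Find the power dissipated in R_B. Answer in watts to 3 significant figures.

Every series element carries the same I. Get I from the total resistance, then P = I² × R_B.
R_total = 44.1 + 12.0 + 97.1 + 2.02 = 155.2 Ω
I = V / R_total = 52.4 / 155.2 = 0.3376 A
P_R_B = I² × R_B = (0.3376)² × 12.0 = 1.368 W

1.37 W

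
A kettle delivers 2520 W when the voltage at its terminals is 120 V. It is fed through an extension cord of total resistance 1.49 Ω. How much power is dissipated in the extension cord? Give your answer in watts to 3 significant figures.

Only the current and the line resistance are needed for the I²R loss.
I = P / V = 2520 / 120 = 21.00 A through the extension cord.
P_line = I² R_line = (21.00)² × 1.49 = 657.1 W

657 W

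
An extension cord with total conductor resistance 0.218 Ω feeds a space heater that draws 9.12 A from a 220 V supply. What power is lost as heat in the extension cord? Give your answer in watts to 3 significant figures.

Only the current and the line resistance are needed for the I²R loss.
The extension cord carries the full 9.12 A.
P_line = I² R_line = (9.120)² × 0.218 = 18.13 W

18.1 W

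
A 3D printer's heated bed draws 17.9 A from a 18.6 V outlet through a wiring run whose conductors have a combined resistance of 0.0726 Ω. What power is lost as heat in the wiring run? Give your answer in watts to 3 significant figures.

23.3 W

Line loss is just I²R for the cable — we know both I and R_line directly.
The wiring run carries the full 17.9 A.
P_line = I² R_line = (17.90)² × 0.0726 = 23.26 W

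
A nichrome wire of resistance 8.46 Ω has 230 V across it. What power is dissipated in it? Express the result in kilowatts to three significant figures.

With V across and R both known, P = V²/R gives the dissipation directly.
P = (230 V)² / 8.46 Ω = 6253 W

6.25 kW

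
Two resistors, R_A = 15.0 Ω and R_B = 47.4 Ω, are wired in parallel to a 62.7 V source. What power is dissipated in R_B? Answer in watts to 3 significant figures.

82.9 W

Parallel branches share the same voltage; P = V²/R gives the branch power in one step.
P_R_B = V² / R_B = (62.7)² / 47.4 Ω = 82.94 W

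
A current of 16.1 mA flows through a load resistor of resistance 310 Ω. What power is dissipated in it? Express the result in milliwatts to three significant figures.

Knowing I and R, the power is just I²R — no need to find V first.
P = (0.01610 A)² × 310 Ω = 0.08036 W

80.4 mW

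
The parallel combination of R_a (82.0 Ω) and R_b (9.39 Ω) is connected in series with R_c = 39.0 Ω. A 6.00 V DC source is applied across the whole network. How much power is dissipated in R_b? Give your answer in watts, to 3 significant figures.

First find R_p for the parallel pair, then treat R_p + R_c as a series loop.
R_p = (82.0×9.39)/(82.0+9.39) = 8.425 Ω
R_total = R_p + 39.0 = 8.425 + 39.0 = 47.43 Ω
I = V / R_total = 6.00 / 47.43 = 0.1265 A
Voltage across the parallel pair: V_p = I × R_p = 0.1265 × 8.425 = 1.066 V
R_b sits across V_p; its power is V_p²/R.
P_R_b = (1.066)² / 9.39 = 0.1210 W

0.121 W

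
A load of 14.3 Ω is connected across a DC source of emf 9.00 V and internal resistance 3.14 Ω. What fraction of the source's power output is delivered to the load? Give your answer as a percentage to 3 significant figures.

82.0 %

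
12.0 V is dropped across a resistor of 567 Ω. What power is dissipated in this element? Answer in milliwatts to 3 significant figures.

254 mW

We know the drop across the element and its resistance — P = V²/R, one step.
P = (12.0 V)² / 567 Ω = 0.2540 W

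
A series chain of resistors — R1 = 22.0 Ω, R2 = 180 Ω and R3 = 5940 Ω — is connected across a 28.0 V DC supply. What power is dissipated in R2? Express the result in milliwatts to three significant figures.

In a series string the same current flows through every resistor — find that current, then P = I²R for the one we want.
R_total = 22.0 + 180 + 5940 = 6142 Ω
I = V / R_total = 28.0 / 6142 = 0.004559 A
P_R2 = I² × R2 = (0.004559)² × 180 = 0.003741 W

3.74 mW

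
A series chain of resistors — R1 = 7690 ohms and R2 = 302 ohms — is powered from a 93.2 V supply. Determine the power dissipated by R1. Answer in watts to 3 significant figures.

1.05 W

The current is common to all series resistors; compute it, then apply P = I²R for the target.
R_total = 7690 + 302 = 7992 Ω
I = V / R_total = 93.2 / 7992 = 0.01166 A
P_R1 = I² × R1 = (0.01166)² × 7690 = 1.046 W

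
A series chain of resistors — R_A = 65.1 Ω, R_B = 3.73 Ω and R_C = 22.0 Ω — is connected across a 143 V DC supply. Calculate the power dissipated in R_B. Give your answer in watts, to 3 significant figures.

9.25 W

Every series element carries the same I. Get I from the total resistance, then P = I² × R_B.
R_total = 65.1 + 3.73 + 22.0 = 90.83 Ω
I = V / R_total = 143 / 90.83 = 1.574 A
P_R_B = I² × R_B = (1.574)² × 3.73 = 9.245 W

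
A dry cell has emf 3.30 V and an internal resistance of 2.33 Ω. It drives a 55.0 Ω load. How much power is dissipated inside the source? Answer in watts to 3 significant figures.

0.00772 W

The source's internal resistance is just another series element carrying I; its dissipation is I²r.
I = ε / (r + R) = 3.30 / (2.33 + 55.0) = 0.05756 A
P_int = I² r = (0.05756)² × 2.33 = 0.007720 W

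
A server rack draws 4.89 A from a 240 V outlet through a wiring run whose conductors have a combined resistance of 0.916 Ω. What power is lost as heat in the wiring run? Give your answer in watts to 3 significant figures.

21.9 W

Line loss is just I²R for the cable — we know both I and R_line directly.
The wiring run carries the full 4.89 A.
P_line = I² R_line = (4.890)² × 0.916 = 21.90 W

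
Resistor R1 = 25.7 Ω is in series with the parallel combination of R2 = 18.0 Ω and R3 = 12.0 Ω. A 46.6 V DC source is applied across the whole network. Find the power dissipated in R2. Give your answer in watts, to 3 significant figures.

Replace R2 and R3 with their parallel equivalent so the circuit becomes R1 in series with R_p.
R_p = (18.0×12.0)/(18.0+12.0) = 7.200 Ω
R_total = 25.7 + 7.200 = 32.90 Ω
I = V / R_total = 46.6 / 32.90 = 1.416 A
Voltage across the parallel pair: V_p = I × R_p = 1.416 × 7.200 = 10.20 V
R2 is across V_p, so use P = V²/R for that branch.
P_R2 = (10.20)² / 18.0 = 5.778 W

5.78 W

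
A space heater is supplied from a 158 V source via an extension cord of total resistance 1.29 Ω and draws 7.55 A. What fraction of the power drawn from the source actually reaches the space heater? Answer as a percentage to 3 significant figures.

93.8 %

The extension cord carries the full 7.55 A.
P_line = I² R_line = (7.550)² × 1.29 = 73.53 W
P_source = V I = 158 × 7.550 = 1193 W; P_load = 1119 W
η = P_load / P_source = 1119 / 1193 = 0.9384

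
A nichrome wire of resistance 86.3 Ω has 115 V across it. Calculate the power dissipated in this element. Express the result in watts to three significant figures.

153 W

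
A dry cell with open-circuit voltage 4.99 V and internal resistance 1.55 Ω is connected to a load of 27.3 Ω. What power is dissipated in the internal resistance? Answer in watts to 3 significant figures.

The internal resistance carries the same current as the load; P_int = I²r.
I = ε / (r + R) = 4.99 / (1.55 + 27.3) = 0.1730 A
P_int = I² r = (0.1730)² × 1.55 = 0.04637 W

0.0464 W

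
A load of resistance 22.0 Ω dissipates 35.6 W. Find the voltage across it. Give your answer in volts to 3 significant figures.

28.0 V

Inverting the appropriate power form: V = √(P R).
V = √(35.6 × 22.0) = 27.99 V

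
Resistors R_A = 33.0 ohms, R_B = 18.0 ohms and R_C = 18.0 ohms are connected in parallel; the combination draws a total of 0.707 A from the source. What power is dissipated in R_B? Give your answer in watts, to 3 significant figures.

1.39 W

Parallel branches share V, not I — compute V via R_eq, then use V²/R for the target branch.
1/R_eq = 1/33.0 + 1/18.0 + 1/18.0 ⇒ R_eq = 7.071 Ω
V = I_total × R_eq = 0.7070 × 7.071 = 5.000 V
P_R_B = V² / R_B = (5.000)² / 18.0 = 1.389 W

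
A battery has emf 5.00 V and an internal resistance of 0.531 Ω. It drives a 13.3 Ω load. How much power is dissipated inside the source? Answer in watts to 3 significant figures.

The source's internal resistance is just another series element carrying I; its dissipation is I²r.
I = ε / (r + R) = 5.00 / (0.531 + 13.3) = 0.3615 A
P_int = I² r = (0.3615)² × 0.531 = 0.06939 W

0.0694 W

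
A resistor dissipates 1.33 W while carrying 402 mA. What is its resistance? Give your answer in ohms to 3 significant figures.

8.23 Ω

From P = V I = I²R = V²/R, with the two given quantities we get R = P / I².
R = 1.33 / (0.4020)² = 8.230 Ω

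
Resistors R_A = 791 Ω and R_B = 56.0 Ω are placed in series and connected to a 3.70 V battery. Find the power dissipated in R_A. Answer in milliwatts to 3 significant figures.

15.1 mW

Since the resistors are in series they all carry the loop current I = V/R_total; the power in any one is I²R.
R_total = 791 + 56.0 = 847.0 Ω
I = V / R_total = 3.70 / 847.0 = 0.004368 A
P_R_A = I² × R_A = (0.004368)² × 791 = 0.01509 W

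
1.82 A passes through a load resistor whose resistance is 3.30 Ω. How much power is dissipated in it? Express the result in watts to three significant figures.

10.9 W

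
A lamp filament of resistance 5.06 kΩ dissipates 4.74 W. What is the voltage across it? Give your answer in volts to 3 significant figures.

155 V

The two known quantities fix the third via V = √(P R).
V = √(4.74 × 5060) = 154.9 V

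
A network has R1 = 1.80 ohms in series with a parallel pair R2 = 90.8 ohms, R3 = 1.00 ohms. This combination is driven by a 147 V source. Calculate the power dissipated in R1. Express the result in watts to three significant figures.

5000 W

Replace R2 and R3 with their parallel equivalent so the circuit becomes R1 in series with R_p.
R_p = (90.8×1.00)/(90.8+1.00) = 0.9891 Ω
R_total = 1.80 + 0.9891 = 2.789 Ω
I = V / R_total = 147 / 2.789 = 52.71 A
The full supply current passes through R1: P = I²R.
P_R1 = (52.71)² × 1.80 = 5000 W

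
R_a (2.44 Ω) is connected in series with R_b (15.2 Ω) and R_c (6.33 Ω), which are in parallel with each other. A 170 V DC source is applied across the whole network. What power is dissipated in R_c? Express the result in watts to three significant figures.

1910 W

First combine the parallel branches into one equivalent R_p, then R_a + R_p is a series pair.
R_p = (15.2×6.33)/(15.2+6.33) = 4.469 Ω
R_total = 2.44 + 4.469 = 6.909 Ω
I = V / R_total = 170 / 6.909 = 24.61 A
Voltage across the parallel pair: V_p = I × R_p = 24.61 × 4.469 = 110.0 V
With V_p across R_c, its power is V_p²/R_c.
P_R_c = (110.0)² / 6.33 = 1910 W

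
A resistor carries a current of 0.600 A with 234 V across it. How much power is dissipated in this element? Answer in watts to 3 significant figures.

140 W

V and I are known directly — P = V I, no intermediate step needed.
P = 234 V × 0.6000 A = 140.4 W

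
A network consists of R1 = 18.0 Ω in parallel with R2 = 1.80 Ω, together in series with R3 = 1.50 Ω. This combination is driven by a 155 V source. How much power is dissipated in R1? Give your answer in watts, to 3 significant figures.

363 W

First find R_p for the parallel pair, then treat R_p + R3 as a series loop.
R_p = (18.0×1.80)/(18.0+1.80) = 1.636 Ω
R_total = R_p + 1.50 = 1.636 + 1.50 = 3.136 Ω
I = V / R_total = 155 / 3.136 = 49.42 A
Voltage across the parallel pair: V_p = I × R_p = 49.42 × 1.636 = 80.87 V
R1 has V_p across it, so P = V_p²/R1.
P_R1 = (80.87)² / 18.0 = 363.3 W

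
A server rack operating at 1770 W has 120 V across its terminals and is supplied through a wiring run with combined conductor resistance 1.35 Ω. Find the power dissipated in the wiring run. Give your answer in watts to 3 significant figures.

Only the current and the line resistance are needed for the I²R loss.
I = P / V = 1770 / 120 = 14.75 A through the wiring run.
P_line = I² R_line = (14.75)² × 1.35 = 293.7 W

294 W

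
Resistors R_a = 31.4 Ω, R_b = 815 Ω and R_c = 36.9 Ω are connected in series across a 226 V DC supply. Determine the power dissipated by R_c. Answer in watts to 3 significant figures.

2.42 W

The current is common to all series resistors; compute it, then apply P = I²R for the target.
R_total = 31.4 + 815 + 36.9 = 883.3 Ω
I = V / R_total = 226 / 883.3 = 0.2559 A
P_R_c = I² × R_c = (0.2559)² × 36.9 = 2.416 W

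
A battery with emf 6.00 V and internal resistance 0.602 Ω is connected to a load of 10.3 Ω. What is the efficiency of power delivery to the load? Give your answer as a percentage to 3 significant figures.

Efficiency is P_load / P_total. With a series r and R sharing the same I, P = I²R for each, so η = R/(R+r).
η = R / (R + r) = 10.3 / (10.3 + 0.602) = 0.9448

94.5 %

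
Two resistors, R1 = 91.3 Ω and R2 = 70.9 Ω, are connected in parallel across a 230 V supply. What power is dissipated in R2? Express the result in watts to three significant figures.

The supply voltage appears across each parallel branch — just use P = V²/R2.
P_R2 = V² / R2 = (230)² / 70.9 Ω = 746.1 W

746 W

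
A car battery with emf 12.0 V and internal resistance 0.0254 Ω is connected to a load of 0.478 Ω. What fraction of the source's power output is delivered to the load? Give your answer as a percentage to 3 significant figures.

95.0 %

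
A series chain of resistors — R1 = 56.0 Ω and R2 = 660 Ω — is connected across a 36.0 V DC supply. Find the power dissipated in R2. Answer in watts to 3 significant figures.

Series elements share the same current, so find I first, then use P = I²R.
R_total = 56.0 + 660 = 716.0 Ω
I = V / R_total = 36.0 / 716.0 = 0.05028 A
P_R2 = I² × R2 = (0.05028)² × 660 = 1.668 W

1.67 W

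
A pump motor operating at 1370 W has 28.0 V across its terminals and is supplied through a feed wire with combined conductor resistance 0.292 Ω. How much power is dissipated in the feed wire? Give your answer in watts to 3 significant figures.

699 W

The feed wire is a series resistance carrying the load current; its dissipation is I²R_line.
I = P / V = 1370 / 28.0 = 48.93 A through the feed wire.
P_line = I² R_line = (48.93)² × 0.292 = 699.0 W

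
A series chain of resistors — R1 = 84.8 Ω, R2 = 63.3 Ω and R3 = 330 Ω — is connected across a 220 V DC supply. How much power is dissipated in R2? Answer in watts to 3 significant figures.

13.4 W

Every series element carries the same I. Get I from the total resistance, then P = I² × R2.
R_total = 84.8 + 63.3 + 330 = 478.1 Ω
I = V / R_total = 220 / 478.1 = 0.4602 A
P_R2 = I² × R2 = (0.4602)² × 63.3 = 13.40 W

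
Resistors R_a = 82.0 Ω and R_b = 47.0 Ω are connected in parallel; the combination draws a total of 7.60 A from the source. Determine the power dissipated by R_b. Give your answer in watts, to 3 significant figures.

1100 W

The branches share the same voltage, but only the total current is given — find V from the equivalent resistance first.
1/R_eq = 1/82.0 + 1/47.0 ⇒ R_eq = 29.88 Ω
V = I_total × R_eq = 7.600 × 29.88 = 227.1 V
P_R_b = V² / R_b = (227.1)² / 47.0 = 1097 W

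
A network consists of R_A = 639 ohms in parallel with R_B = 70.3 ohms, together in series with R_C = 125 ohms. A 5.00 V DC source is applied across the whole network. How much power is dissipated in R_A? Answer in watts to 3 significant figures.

Reduce the parallel combination to a single R_p; the circuit then becomes R_p in series with the remaining resistor.
R_p = (639×70.3)/(639+70.3) = 63.33 Ω
R_total = R_p + 125 = 63.33 + 125 = 188.3 Ω
I = V / R_total = 5.00 / 188.3 = 0.02655 A
Voltage across the parallel pair: V_p = I × R_p = 0.02655 × 63.33 = 1.681 V
R_A has V_p across it, so P = V_p²/R_A.
P_R_A = (1.681)² / 639 = 0.004424 W

0.00442 W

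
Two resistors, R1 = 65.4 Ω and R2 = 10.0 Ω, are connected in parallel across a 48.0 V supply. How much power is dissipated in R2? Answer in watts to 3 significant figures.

230 W

R2 sits directly across the source, so P = V²/R with V = 48.0 V.
P_R2 = V² / R2 = (48.0)² / 10.0 Ω = 230.4 W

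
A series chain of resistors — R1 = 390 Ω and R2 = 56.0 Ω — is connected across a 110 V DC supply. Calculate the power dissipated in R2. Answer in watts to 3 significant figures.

Since the resistors are in series they all carry the loop current I = V/R_total; the power in any one is I²R.
R_total = 390 + 56.0 = 446.0 Ω
I = V / R_total = 110 / 446.0 = 0.2466 A
P_R2 = I² × R2 = (0.2466)² × 56.0 = 3.406 W

3.41 W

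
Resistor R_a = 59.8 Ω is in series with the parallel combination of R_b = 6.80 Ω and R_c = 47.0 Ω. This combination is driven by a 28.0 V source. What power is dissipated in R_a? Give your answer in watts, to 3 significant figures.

Replace R_b and R_c with their parallel equivalent so the circuit becomes R_a in series with R_p.
R_p = (6.80×47.0)/(6.80+47.0) = 5.941 Ω
R_total = 59.8 + 5.941 = 65.74 Ω
I = V / R_total = 28.0 / 65.74 = 0.4259 A
R_a carries the full series current, so P = I²R.
P_R_a = (0.4259)² × 59.8 = 10.85 W

10.8 W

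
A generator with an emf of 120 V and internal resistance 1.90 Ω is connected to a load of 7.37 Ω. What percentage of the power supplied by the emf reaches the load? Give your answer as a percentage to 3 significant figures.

Both r and R carry the same current, so the power split is just the resistance split: η = R/(R+r).
η = R / (R + r) = 7.37 / (7.37 + 1.90) = 0.7950

79.5 %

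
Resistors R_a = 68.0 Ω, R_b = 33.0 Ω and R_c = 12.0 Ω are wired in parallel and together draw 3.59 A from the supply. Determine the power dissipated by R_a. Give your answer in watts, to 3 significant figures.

11.5 W

Only the total current is stated, so first find the parallel equivalent to get the voltage across the combination.
1/R_eq = 1/68.0 + 1/33.0 + 1/12.0 ⇒ R_eq = 7.792 Ω
V = I_total × R_eq = 3.590 × 7.792 = 27.97 V
P_R_a = V² / R_a = (27.97)² / 68.0 = 11.51 W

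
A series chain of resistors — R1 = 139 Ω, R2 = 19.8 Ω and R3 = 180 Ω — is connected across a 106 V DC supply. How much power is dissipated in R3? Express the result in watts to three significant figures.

Since the resistors are in series they all carry the loop current I = V/R_total; the power in any one is I²R.
R_total = 139 + 19.8 + 180 = 338.8 Ω
I = V / R_total = 106 / 338.8 = 0.3129 A
P_R3 = I² × R3 = (0.3129)² × 180 = 17.62 W

17.6 W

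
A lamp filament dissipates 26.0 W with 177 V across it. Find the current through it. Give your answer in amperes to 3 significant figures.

0.147 A

The two known quantities fix the third via I = P / V.
I = 26.0 / 177 = 0.1469 A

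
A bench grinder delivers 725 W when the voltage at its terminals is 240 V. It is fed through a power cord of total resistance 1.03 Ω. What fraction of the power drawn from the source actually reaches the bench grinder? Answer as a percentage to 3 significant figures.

98.7 %

I = P / V = 725 / 240 = 3.021 A through the power cord.
P_line = I² R_line = (3.021)² × 1.03 = 9.399 W
P_source = P_load + P_line = 725.0 + 9.399 = 734.4 W
η = P_load / P_source = 725.0 / 734.4 = 0.9872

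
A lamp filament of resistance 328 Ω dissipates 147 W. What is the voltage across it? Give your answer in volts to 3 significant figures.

220 V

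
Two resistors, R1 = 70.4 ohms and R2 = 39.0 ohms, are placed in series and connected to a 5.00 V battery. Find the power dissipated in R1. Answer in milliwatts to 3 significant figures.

147 mW

In a series string the same current flows through every resistor — find that current, then P = I²R for the one we want.
R_total = 70.4 + 39.0 = 109.4 Ω
I = V / R_total = 5.00 / 109.4 = 0.04570 A
P_R1 = I² × R1 = (0.04570)² × 70.4 = 0.1471 W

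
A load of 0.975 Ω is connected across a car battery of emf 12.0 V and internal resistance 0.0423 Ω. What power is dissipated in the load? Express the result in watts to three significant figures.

136 W

Load and internal resistance form a series loop — compute the loop current, then the load power via I²R.
I = ε / (r + R) = 12.0 / (0.0423 + 0.975) = 11.80 A
P_load = I² R = (11.80)² × 0.975 = 135.7 W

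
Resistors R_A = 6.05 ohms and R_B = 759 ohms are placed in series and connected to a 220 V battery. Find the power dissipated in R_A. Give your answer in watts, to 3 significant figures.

0.500 W

In a series string the same current flows through every resistor — find that current, then P = I²R for the one we want.
R_total = 6.05 + 759 = 765.0 Ω
I = V / R_total = 220 / 765.0 = 0.2876 A
P_R_A = I² × R_A = (0.2876)² × 6.05 = 0.5003 W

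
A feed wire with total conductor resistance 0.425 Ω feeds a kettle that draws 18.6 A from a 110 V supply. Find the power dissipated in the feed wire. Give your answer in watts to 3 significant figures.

147 W

Only the current and the line resistance are needed for the I²R loss.
The feed wire carries the full 18.6 A.
P_line = I² R_line = (18.60)² × 0.425 = 147.0 W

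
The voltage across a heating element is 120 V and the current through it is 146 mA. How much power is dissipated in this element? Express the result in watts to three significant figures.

Since both terminal voltage and current are stated, P = V I gives the power in one step.
P = 120 V × 0.1460 A = 17.52 W

17.5 W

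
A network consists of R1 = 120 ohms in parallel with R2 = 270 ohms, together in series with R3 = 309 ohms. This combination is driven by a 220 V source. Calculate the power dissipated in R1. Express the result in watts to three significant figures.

18.1 W

Reduce the parallel combination to a single R_p; the circuit then becomes R_p in series with the remaining resistor.
R_p = (120×270)/(120+270) = 83.08 Ω
R_total = R_p + 309 = 83.08 + 309 = 392.1 Ω
I = V / R_total = 220 / 392.1 = 0.5611 A
Voltage across the parallel pair: V_p = I × R_p = 0.5611 × 83.08 = 46.62 V
R1 sits across V_p; its power is V_p²/R.
P_R1 = (46.62)² / 120 = 18.11 W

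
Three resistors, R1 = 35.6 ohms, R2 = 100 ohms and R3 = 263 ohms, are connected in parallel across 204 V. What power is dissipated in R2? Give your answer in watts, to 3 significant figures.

R2 sits directly across the source, so P = V²/R with V = 204 V.
P_R2 = V² / R2 = (204)² / 100 Ω = 416.2 W

416 W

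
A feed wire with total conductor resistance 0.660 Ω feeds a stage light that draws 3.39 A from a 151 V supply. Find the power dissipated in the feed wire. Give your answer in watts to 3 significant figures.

The feed wire and load are in series, so the same current flows in both; the loss is I²R_line.
The feed wire carries the full 3.39 A.
P_line = I² R_line = (3.390)² × 0.660 = 7.585 W

7.58 W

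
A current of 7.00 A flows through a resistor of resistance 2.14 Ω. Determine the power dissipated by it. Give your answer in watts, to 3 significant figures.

With I and R stated, P = I²R applies in one step.
P = (7.000 A)² × 2.14 Ω = 104.9 W

105 W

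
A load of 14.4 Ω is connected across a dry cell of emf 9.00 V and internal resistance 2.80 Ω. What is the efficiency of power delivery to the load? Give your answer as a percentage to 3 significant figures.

83.7 %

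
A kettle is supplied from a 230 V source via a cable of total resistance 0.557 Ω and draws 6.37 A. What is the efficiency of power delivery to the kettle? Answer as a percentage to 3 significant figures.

98.5 %

The cable carries the full 6.37 A.
P_line = I² R_line = (6.370)² × 0.557 = 22.60 W
P_source = V I = 230 × 6.370 = 1465 W; P_load = 1442 W
η = P_load / P_source = 1442 / 1465 = 0.9846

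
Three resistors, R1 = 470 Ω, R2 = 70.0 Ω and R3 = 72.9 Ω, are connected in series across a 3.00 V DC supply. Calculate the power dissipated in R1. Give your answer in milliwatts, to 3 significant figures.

The current is common to all series resistors; compute it, then apply P = I²R for the target.
R_total = 470 + 70.0 + 72.9 = 612.9 Ω
I = V / R_total = 3.00 / 612.9 = 0.004895 A
P_R1 = I² × R1 = (0.004895)² × 470 = 0.01126 W

11.3 mW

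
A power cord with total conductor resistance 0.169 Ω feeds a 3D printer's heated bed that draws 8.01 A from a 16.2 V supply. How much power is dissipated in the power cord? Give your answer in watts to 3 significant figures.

10.8 W

The power cord is a series resistance carrying the load current; its dissipation is I²R_line.
The power cord carries the full 8.01 A.
P_line = I² R_line = (8.010)² × 0.169 = 10.84 W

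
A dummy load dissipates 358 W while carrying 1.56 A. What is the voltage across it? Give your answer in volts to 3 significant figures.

The two known quantities fix the third via V = P / I.
V = 358 / 1.560 = 229.5 V

229 V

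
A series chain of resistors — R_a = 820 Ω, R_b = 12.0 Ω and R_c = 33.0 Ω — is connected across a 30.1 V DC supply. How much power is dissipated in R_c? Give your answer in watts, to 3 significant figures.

0.0400 W

Series elements share the same current, so find I first, then use P = I²R.
R_total = 820 + 12.0 + 33.0 = 865.0 Ω
I = V / R_total = 30.1 / 865.0 = 0.03480 A
P_R_c = I² × R_c = (0.03480)² × 33.0 = 0.03996 W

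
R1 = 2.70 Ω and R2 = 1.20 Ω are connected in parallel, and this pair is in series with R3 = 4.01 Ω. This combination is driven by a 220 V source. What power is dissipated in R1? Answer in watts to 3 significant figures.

528 W

Reduce the parallel combination to a single R_p; the circuit then becomes R_p in series with the remaining resistor.
R_p = (2.70×1.20)/(2.70+1.20) = 0.8308 Ω
R_total = R_p + 4.01 = 0.8308 + 4.01 = 4.841 Ω
I = V / R_total = 220 / 4.841 = 45.45 A
Voltage across the parallel pair: V_p = I × R_p = 45.45 × 0.8308 = 37.76 V
Use P = V²/R for R1 with V = V_p.
P_R1 = (37.76)² / 2.70 = 528.0 W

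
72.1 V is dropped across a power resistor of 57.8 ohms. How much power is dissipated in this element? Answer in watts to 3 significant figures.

89.9 W

Voltage and resistance are given, so P = V²/R is the one-step route.
P = (72.1 V)² / 57.8 Ω = 89.94 W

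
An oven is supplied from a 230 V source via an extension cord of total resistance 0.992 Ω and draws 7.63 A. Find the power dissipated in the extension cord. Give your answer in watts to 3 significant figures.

57.8 W

The extension cord and load are in series, so the same current flows in both; the loss is I²R_line.
The extension cord carries the full 7.63 A.
P_line = I² R_line = (7.630)² × 0.992 = 57.75 W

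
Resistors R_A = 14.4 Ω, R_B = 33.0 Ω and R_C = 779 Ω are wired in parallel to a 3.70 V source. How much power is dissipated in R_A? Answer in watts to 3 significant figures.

0.951 W

R_A sits directly across the source, so P = V²/R with V = 3.70 V.
P_R_A = V² / R_A = (3.70)² / 14.4 Ω = 0.9507 W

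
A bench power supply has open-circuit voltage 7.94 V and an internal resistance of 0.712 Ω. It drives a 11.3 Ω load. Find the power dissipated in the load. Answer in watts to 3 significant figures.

Find the circuit current first, then P = I²R for the load (series elements share I).
I = ε / (r + R) = 7.94 / (0.712 + 11.3) = 0.6610 A
P_load = I² R = (0.6610)² × 11.3 = 4.937 W

4.94 W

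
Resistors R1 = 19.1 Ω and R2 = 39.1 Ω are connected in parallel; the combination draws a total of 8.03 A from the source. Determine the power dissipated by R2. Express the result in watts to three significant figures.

We need the common branch voltage; get it from I_total × R_eq, then P = V²/R for the branch.
1/R_eq = 1/19.1 + 1/39.1 ⇒ R_eq = 12.83 Ω
V = I_total × R_eq = 8.030 × 12.83 = 103.0 V
P_R2 = V² / R2 = (103.0)² / 39.1 = 271.5 W

272 W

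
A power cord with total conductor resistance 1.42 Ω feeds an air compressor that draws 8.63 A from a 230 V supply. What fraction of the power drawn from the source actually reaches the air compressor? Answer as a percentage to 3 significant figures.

The power cord carries the full 8.63 A.
P_line = I² R_line = (8.630)² × 1.42 = 105.8 W
P_source = V I = 230 × 8.630 = 1985 W; P_load = 1879 W
η = P_load / P_source = 1879 / 1985 = 0.9467

94.7 %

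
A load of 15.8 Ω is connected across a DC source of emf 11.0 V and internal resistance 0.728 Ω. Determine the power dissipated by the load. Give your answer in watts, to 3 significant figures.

7.00 W

Find the circuit current first, then P = I²R for the load (series elements share I).
I = ε / (r + R) = 11.0 / (0.728 + 15.8) = 0.6655 A
P_load = I² R = (0.6655)² × 15.8 = 6.998 W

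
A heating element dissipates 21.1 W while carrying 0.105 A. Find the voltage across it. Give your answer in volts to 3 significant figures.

201 V

Inverting the appropriate power form: V = P / I.
V = 21.1 / 0.1050 = 201.0 V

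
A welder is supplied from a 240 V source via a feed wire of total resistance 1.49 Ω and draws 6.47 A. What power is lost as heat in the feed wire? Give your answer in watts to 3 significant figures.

Line loss is just I²R for the cable — we know both I and R_line directly.
The feed wire carries the full 6.47 A.
P_line = I² R_line = (6.470)² × 1.49 = 62.37 W

62.4 W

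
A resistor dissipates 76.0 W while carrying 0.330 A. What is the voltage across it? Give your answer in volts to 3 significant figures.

Inverting the appropriate power form: V = P / I.
V = 76.0 / 0.3300 = 230.3 V

230 V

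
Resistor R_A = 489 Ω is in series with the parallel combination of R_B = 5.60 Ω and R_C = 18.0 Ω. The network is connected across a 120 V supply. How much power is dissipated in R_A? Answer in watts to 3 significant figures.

Reduce the parallel pair to R_p first; the network is then a simple series string.
R_p = (5.60×18.0)/(5.60+18.0) = 4.271 Ω
R_total = 489 + 4.271 = 493.3 Ω
I = V / R_total = 120 / 493.3 = 0.2433 A
All the current flows through R_A; use P = I²R.
P_R_A = (0.2433)² × 489 = 28.94 W

28.9 W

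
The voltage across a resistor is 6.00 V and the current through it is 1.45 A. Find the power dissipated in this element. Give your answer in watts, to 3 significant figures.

8.70 W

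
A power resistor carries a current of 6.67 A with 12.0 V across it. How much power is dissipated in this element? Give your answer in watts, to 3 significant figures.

80.0 W

V and I are known directly — P = V I, no intermediate step needed.
P = 12.0 V × 6.670 A = 80.04 W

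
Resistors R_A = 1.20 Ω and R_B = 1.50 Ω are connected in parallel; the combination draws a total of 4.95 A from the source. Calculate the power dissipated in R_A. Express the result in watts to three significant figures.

The branches share the same voltage, but only the total current is given — find V from the equivalent resistance first.
1/R_eq = 1/1.20 + 1/1.50 ⇒ R_eq = 0.6667 Ω
V = I_total × R_eq = 4.950 × 0.6667 = 3.300 V
P_R_A = V² / R_A = (3.300)² / 1.20 = 9.075 W

9.07 W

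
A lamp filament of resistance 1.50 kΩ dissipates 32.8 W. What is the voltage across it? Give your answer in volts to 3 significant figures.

222 V

The two known quantities fix the third via V = √(P R).
V = √(32.8 × 1500) = 221.8 V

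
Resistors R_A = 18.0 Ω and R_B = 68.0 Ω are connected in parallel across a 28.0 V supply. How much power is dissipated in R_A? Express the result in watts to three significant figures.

R_A sits directly across the source, so P = V²/R with V = 28.0 V.
P_R_A = V² / R_A = (28.0)² / 18.0 Ω = 43.56 W

43.6 W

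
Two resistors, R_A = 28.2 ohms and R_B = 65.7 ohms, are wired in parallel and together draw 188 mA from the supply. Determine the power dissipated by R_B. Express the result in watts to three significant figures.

0.209 W

The branches share the same voltage, but only the total current is given — find V from the equivalent resistance first.
1/R_eq = 1/28.2 + 1/65.7 ⇒ R_eq = 19.73 Ω
V = I_total × R_eq = 0.1880 × 19.73 = 3.709 V
P_R_B = V² / R_B = (3.709)² / 65.7 = 0.2094 W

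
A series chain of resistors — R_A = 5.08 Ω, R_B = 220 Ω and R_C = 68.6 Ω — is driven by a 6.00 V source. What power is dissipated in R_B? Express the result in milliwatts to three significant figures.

91.8 mW

Every series element carries the same I. Get I from the total resistance, then P = I² × R_B.
R_total = 5.08 + 220 + 68.6 = 293.7 Ω
I = V / R_total = 6.00 / 293.7 = 0.02043 A
P_R_B = I² × R_B = (0.02043)² × 220 = 0.09183 W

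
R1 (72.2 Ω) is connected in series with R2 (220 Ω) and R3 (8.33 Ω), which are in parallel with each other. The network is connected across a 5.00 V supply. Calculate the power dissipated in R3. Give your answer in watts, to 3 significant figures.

0.0300 W

Reduce the parallel pair to R_p first; the network is then a simple series string.
R_p = (220×8.33)/(220+8.33) = 8.026 Ω
R_total = 72.2 + 8.026 = 80.23 Ω
I = V / R_total = 5.00 / 80.23 = 0.06232 A
Voltage across the parallel pair: V_p = I × R_p = 0.06232 × 8.026 = 0.5002 V
R3 sees V_p directly, so P = V_p² / R3.
P_R3 = (0.5002)² / 8.33 = 0.03004 W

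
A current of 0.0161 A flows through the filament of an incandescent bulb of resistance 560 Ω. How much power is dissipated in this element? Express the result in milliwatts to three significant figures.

With I and R stated, P = I²R applies in one step.
P = (0.01610 A)² × 560 Ω = 0.1452 W

145 mW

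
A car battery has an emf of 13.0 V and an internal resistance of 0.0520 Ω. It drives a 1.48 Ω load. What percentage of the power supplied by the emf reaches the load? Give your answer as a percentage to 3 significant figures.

96.6 %

Both r and R carry the same current, so the power split is just the resistance split: η = R/(R+r).
η = R / (R + r) = 1.48 / (1.48 + 0.0520) = 0.9661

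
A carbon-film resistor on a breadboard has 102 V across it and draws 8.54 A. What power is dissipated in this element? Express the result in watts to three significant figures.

871 W

Both the voltage across and the current through the element are known, so P = V I applies directly.
P = 102 V × 8.540 A = 871.1 W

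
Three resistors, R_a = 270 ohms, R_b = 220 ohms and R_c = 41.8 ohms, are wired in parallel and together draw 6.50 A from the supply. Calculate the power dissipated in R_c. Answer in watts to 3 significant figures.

977 W

Only the total current is stated, so first find the parallel equivalent to get the voltage across the combination.
1/R_eq = 1/270 + 1/220 + 1/41.8 ⇒ R_eq = 31.08 Ω
V = I_total × R_eq = 6.500 × 31.08 = 202.0 V
P_R_c = V² / R_c = (202.0)² / 41.8 = 976.5 W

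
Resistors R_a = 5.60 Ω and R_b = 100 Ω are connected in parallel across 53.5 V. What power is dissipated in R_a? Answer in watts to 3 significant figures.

511 W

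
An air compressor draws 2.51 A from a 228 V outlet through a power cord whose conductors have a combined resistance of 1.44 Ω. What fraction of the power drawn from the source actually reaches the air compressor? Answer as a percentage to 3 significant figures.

The power cord carries the full 2.51 A.
P_line = I² R_line = (2.510)² × 1.44 = 9.072 W
P_source = V I = 228 × 2.510 = 572.3 W; P_load = 563.2 W
η = P_load / P_source = 563.2 / 572.3 = 0.9841

98.4 %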